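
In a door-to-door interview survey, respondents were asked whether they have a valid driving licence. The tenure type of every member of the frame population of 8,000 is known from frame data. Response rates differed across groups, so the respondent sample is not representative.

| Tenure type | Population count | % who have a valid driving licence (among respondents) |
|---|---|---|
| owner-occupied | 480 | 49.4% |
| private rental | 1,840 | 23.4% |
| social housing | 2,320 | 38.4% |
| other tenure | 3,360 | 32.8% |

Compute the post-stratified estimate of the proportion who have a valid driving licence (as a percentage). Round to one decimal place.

33.3%

Each cell contributes population-share × respondent value:
  owner-occupied: (480/8,000) × 49.4 = 2.964
  private rental: (1,840/8,000) × 23.4 = 5.382
  social housing: (2,320/8,000) × 38.4 = 11.136
  other tenure: (3,360/8,000) × 32.8 = 13.776
Post-stratified estimate = 33.258 → 33.3%.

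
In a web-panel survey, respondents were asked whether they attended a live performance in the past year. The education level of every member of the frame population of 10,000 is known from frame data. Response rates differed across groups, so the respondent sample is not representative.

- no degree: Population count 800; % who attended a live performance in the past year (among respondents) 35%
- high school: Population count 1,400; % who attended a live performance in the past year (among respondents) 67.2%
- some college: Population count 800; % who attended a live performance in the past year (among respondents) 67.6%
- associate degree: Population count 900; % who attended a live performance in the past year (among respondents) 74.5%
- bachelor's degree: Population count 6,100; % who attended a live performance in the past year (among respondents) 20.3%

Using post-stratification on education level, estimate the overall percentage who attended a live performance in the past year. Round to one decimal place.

Post-stratification weights by population share, not respondent share:
  no degree: (800/10,000) × 35 = 2.8
  high school: (1,400/10,000) × 67.2 = 9.408
  some college: (800/10,000) × 67.6 = 5.408
  associate degree: (900/10,000) × 74.5 = 6.705
  bachelor's degree: (6,100/10,000) × 20.3 = 12.383
Post-stratified estimate = 36.704 → 36.7%.

36.7%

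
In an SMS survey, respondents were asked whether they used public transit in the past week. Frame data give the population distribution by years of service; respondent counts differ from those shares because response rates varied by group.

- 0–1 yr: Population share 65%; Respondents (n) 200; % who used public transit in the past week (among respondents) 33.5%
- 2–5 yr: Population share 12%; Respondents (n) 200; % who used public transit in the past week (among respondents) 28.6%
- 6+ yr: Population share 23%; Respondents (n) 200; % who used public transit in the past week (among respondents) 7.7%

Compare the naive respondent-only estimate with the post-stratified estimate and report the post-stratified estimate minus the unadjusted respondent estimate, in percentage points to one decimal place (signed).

Naive respondent-only estimate (weights = respondent counts):
  (200/600)×33.5 + (200/600)×28.6 + (200/600)×7.7 = 23.2667%
Post-stratified estimate weights by population shares:
  0.65×33.5 + 0.12×28.6 + 0.23×7.7 = 26.978%
Difference = 26.978 − 23.2667 = 3.7113 pp.

+3.7 percentage points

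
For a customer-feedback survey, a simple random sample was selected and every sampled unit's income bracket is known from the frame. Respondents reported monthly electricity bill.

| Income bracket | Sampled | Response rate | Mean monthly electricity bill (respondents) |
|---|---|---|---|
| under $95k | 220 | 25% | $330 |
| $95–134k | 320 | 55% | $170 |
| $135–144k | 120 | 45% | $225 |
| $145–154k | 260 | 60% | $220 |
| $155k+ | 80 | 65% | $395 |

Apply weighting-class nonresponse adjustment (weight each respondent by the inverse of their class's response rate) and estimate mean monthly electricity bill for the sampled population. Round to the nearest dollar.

$243

Weighting each respondent by the inverse class response rate inflates each class back to its sampled size, so the class weight is n_sampled:
  under $95k: 220 × 330 = 72,600
  $95–134k: 320 × 170 = 54,400
  $135–144k: 120 × 225 = 27,000
  $145–154k: 260 × 220 = 57,200
  $155k+: 80 × 395 = 31,600
Adjusted estimate = 242,800 / 1,000 = 242.8 → $243.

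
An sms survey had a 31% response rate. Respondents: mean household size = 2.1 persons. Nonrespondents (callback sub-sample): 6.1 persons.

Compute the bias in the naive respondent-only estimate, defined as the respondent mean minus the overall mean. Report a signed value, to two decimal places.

-2.76

Nonresponse fraction = 1 − 0.31 = 0.69.
Bias = (nonresponse fraction) × (respondent mean − nonrespondent mean)
     = 0.69 × (2.1 − 6.1) = 0.69 × -4 = -2.76.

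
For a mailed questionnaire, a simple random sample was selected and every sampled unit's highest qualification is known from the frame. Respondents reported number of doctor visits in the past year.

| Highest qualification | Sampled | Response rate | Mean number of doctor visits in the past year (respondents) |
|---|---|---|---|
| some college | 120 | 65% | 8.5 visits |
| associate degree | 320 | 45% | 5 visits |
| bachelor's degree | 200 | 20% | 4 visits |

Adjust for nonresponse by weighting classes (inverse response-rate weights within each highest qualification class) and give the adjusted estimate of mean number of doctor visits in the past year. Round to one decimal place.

Each respondent's weight = sampled/responded in their class; summing within a class gives n_sampled, so:
  some college: 120 × 8.5 = 1020
  associate degree: 320 × 5 = 1600
  bachelor's degree: 200 × 4 = 800
Adjusted estimate = 3420 / 640 = 5.34375 → 5.3.

5.3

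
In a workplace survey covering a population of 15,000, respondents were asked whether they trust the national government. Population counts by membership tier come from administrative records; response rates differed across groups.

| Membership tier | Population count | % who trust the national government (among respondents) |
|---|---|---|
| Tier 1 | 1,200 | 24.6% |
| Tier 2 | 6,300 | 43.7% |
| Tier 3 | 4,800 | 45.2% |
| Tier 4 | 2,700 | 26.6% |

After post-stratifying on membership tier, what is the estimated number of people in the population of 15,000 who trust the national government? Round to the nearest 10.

Apply each group's respondent rate to its population count:
  Tier 1: 1,200 × 24.6% = 295.2
  Tier 2: 6,300 × 43.7% = 2753.1
  Tier 3: 4,800 × 45.2% = 2169.6
  Tier 4: 2,700 × 26.6% = 718.2
Estimated total = 5936.1 → 5,940.

5,940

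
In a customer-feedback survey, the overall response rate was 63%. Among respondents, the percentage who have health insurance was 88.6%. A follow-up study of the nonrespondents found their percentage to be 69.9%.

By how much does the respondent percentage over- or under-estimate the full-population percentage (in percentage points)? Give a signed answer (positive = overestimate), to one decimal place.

+6.9 percentage points

Nonresponse fraction = 1 − 0.63 = 0.37.
Bias = (nonresponse fraction) × (respondent percentage − nonrespondent percentage)
     = 0.37 × (88.6 − 69.9) = 0.37 × 18.7 = 6.919.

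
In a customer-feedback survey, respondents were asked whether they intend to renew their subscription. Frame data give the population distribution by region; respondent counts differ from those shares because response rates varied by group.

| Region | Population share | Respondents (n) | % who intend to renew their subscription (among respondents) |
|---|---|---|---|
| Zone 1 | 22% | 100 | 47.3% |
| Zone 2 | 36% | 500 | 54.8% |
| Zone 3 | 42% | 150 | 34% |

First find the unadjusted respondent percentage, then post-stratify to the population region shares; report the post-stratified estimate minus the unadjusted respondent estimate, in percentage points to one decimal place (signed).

Without adjustment, the pooled respondent share is:
  (100/750)×47.3 + (500/750)×54.8 + (150/750)×34 = 49.64%
Post-stratifying to population shares instead:
  0.22×47.3 + 0.36×54.8 + 0.42×34 = 44.414%
Difference = 44.414 − 49.64 = -5.226 pp.

-5.2 percentage points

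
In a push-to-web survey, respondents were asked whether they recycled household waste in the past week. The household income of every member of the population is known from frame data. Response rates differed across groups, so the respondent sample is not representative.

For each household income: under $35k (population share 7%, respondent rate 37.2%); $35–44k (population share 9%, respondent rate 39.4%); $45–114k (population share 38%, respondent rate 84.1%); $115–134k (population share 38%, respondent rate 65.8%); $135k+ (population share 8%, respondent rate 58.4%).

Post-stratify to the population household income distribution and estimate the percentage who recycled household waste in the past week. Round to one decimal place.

Weight each group's respondent value by its population share:
  under $35k: 0.07 × 37.2 = 2.604
  $35–44k: 0.09 × 39.4 = 3.546
  $45–114k: 0.38 × 84.1 = 31.958
  $115–134k: 0.38 × 65.8 = 25.004
  $135k+: 0.08 × 58.4 = 4.672
Post-stratified estimate = 67.784 → 67.8%.

67.8%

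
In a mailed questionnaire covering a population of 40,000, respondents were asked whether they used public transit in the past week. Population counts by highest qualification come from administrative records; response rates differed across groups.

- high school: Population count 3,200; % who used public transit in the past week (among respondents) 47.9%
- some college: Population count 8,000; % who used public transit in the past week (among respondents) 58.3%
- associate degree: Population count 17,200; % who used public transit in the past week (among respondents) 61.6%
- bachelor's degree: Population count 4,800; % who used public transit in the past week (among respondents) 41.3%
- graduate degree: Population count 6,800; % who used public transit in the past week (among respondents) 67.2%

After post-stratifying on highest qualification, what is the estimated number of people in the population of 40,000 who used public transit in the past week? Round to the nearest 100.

23,300

Each cell contributes its population count × the respondent rate:
  high school: 3,200 × 47.9% = 1532.8
  some college: 8,000 × 58.3% = 4664
  associate degree: 17,200 × 61.6% = 10595.2
  bachelor's degree: 4,800 × 41.3% = 1982.4
  graduate degree: 6,800 × 67.2% = 4569.6
Estimated total = 23,344 → 23,300.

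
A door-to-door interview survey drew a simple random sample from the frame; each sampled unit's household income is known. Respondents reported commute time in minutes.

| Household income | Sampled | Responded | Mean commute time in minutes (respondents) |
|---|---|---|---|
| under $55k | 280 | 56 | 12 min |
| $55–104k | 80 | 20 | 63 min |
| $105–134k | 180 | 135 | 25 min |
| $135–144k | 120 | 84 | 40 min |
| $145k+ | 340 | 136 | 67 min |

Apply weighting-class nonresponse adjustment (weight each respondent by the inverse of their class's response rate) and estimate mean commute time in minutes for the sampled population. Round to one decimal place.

Response rates by class: under $55k 56/280 = 20%, $55–104k 20/80 = 25%, $105–134k 135/180 = 75%, $135–144k 84/120 = 70%, $145k+ 136/340 = 40%.
With weight = n_sampled/n_responded per class, the weighted class total is n_sampled:
  under $55k: 280 × 12 = 3360
  $55–104k: 80 × 63 = 5040
  $105–134k: 180 × 25 = 4500
  $135–144k: 120 × 40 = 4800
  $145k+: 340 × 67 = 22,780
Adjusted estimate = 40,480 / 1,000 = 40.48 → 40.5.

40.5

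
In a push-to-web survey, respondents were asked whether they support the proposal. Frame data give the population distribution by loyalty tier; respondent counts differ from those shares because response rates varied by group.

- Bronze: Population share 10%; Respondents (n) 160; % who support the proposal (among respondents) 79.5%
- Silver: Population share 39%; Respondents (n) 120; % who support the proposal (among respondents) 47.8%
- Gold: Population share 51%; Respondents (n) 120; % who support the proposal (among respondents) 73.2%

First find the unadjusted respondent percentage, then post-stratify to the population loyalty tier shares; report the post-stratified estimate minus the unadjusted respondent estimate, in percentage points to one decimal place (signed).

-4.2 percentage points

Naive respondent-only estimate (weights = respondent counts):
  (160/400)×79.5 + (120/400)×47.8 + (120/400)×73.2 = 68.1%
Post-stratifying to population shares instead:
  0.1×79.5 + 0.39×47.8 + 0.51×73.2 = 63.924%
Difference = 63.924 − 68.1 = -4.176 pp.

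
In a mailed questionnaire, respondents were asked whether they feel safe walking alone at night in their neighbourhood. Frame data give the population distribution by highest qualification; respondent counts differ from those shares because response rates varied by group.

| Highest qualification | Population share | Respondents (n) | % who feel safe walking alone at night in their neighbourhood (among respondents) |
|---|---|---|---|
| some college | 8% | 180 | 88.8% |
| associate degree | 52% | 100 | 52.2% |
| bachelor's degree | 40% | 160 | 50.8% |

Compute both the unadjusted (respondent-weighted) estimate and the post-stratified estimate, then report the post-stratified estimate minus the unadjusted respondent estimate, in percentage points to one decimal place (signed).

-12.1 percentage points

Without adjustment, the pooled respondent share is:
  (180/440)×88.8 + (100/440)×52.2 + (160/440)×50.8 = 66.6636%
Post-stratifying to population shares instead:
  0.08×88.8 + 0.52×52.2 + 0.4×50.8 = 54.568%
Difference = 54.568 − 66.6636 = -12.0956 pp.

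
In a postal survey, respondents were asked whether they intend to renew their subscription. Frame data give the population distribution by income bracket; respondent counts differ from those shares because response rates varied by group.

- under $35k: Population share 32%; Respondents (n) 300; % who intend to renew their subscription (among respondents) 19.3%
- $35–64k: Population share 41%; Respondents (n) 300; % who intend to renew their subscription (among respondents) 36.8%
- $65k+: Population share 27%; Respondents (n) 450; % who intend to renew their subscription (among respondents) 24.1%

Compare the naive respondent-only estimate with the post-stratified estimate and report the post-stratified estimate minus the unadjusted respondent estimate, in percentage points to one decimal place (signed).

Unadjusted (pooled respondent) estimate weights by respondent counts:
  (300/1050)×19.3 + (300/1050)×36.8 + (450/1050)×24.1 = 26.3571%
Post-stratified estimate weights by population shares:
  0.32×19.3 + 0.41×36.8 + 0.27×24.1 = 27.771%
Difference = 27.771 − 26.3571 = 1.4139 pp.

+1.4 percentage points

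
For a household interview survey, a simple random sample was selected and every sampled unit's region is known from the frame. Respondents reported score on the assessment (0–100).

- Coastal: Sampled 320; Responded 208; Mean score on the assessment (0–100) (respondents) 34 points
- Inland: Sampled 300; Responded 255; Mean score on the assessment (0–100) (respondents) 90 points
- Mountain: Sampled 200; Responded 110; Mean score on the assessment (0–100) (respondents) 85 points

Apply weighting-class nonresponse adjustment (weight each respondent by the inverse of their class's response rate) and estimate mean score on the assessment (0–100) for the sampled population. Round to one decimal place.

Class response rates: Coastal 208/320 = 65%, Inland 255/300 = 85%, Mountain 110/200 = 55%.
With weight = n_sampled/n_responded per class, the weighted class total is n_sampled:
  Coastal: 320 × 34 = 10,880
  Inland: 300 × 90 = 27,000
  Mountain: 200 × 85 = 17,000
Adjusted estimate = 54,880 / 820 = 66.9268 → 66.9.

66.9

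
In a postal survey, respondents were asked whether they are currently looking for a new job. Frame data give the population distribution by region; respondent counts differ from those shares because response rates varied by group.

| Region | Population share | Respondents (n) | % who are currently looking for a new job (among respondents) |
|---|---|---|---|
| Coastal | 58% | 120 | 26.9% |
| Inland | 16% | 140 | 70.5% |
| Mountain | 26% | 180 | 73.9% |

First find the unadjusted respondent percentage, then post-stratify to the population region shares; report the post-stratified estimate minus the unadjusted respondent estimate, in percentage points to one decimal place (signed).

-13.9 percentage points

Naive respondent-only estimate (weights = respondent counts):
  (120/440)×26.9 + (140/440)×70.5 + (180/440)×73.9 = 60%
Post-stratifying to population shares instead:
  0.58×26.9 + 0.16×70.5 + 0.26×73.9 = 46.096%
Difference = 46.096 − 60 = -13.904 pp.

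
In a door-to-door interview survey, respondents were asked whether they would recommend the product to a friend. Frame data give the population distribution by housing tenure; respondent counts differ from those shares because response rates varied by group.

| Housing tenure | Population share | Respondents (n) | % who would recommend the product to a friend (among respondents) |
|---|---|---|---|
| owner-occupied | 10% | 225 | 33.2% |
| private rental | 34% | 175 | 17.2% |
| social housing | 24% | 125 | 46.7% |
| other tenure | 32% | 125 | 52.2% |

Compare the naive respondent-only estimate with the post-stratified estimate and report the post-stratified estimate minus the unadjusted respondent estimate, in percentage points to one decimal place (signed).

+1.9 percentage points

Without adjustment, the pooled respondent share is:
  (225/650)×33.2 + (175/650)×17.2 + (125/650)×46.7 + (125/650)×52.2 = 35.1423%
Post-stratifying to population shares instead:
  0.1×33.2 + 0.34×17.2 + 0.24×46.7 + 0.32×52.2 = 37.08%
Difference = 37.08 − 35.1423 = 1.9377 pp.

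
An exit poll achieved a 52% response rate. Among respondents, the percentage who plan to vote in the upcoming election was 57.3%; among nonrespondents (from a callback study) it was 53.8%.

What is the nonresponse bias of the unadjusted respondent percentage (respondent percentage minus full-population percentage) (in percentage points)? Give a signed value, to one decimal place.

Nonresponse fraction = 1 − 0.52 = 0.48.
Bias = (nonresponse fraction) × (respondent percentage − nonrespondent percentage)
     = 0.48 × (57.3 − 53.8) = 0.48 × 3.5 = 1.68.

+1.7 percentage points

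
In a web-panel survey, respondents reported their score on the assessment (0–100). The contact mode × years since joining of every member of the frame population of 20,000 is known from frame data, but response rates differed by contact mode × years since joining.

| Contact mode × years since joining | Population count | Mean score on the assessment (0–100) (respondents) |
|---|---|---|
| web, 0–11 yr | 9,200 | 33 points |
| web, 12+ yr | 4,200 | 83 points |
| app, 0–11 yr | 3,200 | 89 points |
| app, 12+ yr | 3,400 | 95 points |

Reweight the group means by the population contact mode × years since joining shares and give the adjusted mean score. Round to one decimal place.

Each cell contributes population-share × respondent value:
  web, 0–11 yr: (9,200/20,000) × 33 = 15.18
  web, 12+ yr: (4,200/20,000) × 83 = 17.43
  app, 0–11 yr: (3,200/20,000) × 89 = 14.24
  app, 12+ yr: (3,400/20,000) × 95 = 16.15
Post-stratified estimate = 63 → 63.0.

63.0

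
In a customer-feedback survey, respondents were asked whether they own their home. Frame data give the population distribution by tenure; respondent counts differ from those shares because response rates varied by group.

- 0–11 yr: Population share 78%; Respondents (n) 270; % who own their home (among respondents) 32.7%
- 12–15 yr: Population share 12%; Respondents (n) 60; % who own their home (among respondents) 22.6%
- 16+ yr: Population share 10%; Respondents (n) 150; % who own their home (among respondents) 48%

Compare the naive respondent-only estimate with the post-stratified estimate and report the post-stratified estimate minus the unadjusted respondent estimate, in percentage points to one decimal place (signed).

-3.2 percentage points

Naive respondent-only estimate (weights = respondent counts):
  (270/480)×32.7 + (60/480)×22.6 + (150/480)×48 = 36.2188%
Reweighting by population tenure shares:
  0.78×32.7 + 0.12×22.6 + 0.1×48 = 33.018%
Difference = 33.018 − 36.2188 = -3.2007 pp.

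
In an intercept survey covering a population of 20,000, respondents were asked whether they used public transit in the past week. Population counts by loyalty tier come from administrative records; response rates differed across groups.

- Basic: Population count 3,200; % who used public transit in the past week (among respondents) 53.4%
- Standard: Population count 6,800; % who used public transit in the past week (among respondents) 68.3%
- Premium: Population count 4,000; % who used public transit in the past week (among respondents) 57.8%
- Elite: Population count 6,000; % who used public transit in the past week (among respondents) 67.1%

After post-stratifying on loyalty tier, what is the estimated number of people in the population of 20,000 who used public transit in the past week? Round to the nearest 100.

12,700

Each cell contributes its population count × the respondent rate:
  Basic: 3,200 × 53.4% = 1708.8
  Standard: 6,800 × 68.3% = 4644.4
  Premium: 4,000 × 57.8% = 2312
  Elite: 6,000 × 67.1% = 4026
Estimated total = 12691.2 → 12,700.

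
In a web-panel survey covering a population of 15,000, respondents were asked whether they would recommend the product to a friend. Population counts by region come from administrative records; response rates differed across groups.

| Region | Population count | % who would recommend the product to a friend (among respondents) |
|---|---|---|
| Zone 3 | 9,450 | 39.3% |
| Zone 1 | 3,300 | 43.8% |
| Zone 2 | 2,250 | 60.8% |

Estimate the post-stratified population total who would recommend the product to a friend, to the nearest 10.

6,530

Estimated count per cell = population count × respondent percentage:
  Zone 3: 9,450 × 39.3% = 3713.85
  Zone 1: 3,300 × 43.8% = 1445.4
  Zone 2: 2,250 × 60.8% = 1368
Estimated total = 6527.25 → 6,530.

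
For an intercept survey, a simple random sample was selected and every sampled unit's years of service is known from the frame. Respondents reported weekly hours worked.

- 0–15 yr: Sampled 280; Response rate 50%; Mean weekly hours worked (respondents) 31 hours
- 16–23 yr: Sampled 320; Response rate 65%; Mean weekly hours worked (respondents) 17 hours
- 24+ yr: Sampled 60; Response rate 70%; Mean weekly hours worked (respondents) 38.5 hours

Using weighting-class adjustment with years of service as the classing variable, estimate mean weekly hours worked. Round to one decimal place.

24.9

Each respondent's weight = sampled/responded in their class; summing within a class gives n_sampled, so:
  0–15 yr: 280 × 31 = 8680
  16–23 yr: 320 × 17 = 5440
  24+ yr: 60 × 38.5 = 2310
Adjusted estimate = 16,430 / 660 = 24.8939 → 24.9.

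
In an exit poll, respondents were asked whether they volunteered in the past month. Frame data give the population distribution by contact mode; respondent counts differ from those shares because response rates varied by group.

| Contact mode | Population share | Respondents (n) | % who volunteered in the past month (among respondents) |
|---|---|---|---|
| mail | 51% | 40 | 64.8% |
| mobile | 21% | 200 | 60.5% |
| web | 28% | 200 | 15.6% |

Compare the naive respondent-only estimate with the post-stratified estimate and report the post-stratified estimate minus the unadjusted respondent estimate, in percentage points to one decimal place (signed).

+9.6 percentage points

Unadjusted (pooled respondent) estimate weights by respondent counts:
  (40/440)×64.8 + (200/440)×60.5 + (200/440)×15.6 = 40.4818%
Post-stratified estimate weights by population shares:
  0.51×64.8 + 0.21×60.5 + 0.28×15.6 = 50.121%
Difference = 50.121 − 40.4818 = 9.6392 pp.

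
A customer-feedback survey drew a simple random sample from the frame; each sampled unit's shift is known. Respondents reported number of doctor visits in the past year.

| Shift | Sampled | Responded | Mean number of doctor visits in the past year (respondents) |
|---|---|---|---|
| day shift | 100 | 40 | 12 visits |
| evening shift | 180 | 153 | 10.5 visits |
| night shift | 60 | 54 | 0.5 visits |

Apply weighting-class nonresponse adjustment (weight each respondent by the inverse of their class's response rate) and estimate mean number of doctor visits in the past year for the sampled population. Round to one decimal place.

9.2

Class response rates: day shift 40/100 = 40%, evening shift 153/180 = 85%, night shift 54/60 = 90%.
Weighting each respondent by the inverse class response rate inflates each class back to its sampled size, so the class weight is n_sampled:
  day shift: 100 × 12 = 1200
  evening shift: 180 × 10.5 = 1890
  night shift: 60 × 0.5 = 30
Adjusted estimate = 3120 / 340 = 9.17647 → 9.2.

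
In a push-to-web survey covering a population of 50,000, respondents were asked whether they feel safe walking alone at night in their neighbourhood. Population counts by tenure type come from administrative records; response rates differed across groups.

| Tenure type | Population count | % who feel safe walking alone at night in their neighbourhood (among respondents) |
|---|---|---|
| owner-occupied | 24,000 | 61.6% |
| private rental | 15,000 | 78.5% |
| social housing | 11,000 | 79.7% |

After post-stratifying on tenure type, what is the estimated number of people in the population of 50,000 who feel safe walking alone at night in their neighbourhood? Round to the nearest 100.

Estimated count per cell = population count × respondent percentage:
  owner-occupied: 24,000 × 61.6% = 14,784
  private rental: 15,000 × 78.5% = 11,775
  social housing: 11,000 × 79.7% = 8767
Estimated total = 35,326 → 35,300.

35,300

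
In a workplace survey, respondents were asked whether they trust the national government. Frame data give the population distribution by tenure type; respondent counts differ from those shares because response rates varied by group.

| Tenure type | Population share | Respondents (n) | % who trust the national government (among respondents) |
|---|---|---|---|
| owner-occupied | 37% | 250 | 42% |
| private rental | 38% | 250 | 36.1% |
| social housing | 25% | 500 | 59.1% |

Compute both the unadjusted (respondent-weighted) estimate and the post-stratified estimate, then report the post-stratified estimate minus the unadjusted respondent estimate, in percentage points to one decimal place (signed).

Without adjustment, the pooled respondent share is:
  (250/1000)×42 + (250/1000)×36.1 + (500/1000)×59.1 = 49.075%
Post-stratifying to population shares instead:
  0.37×42 + 0.38×36.1 + 0.25×59.1 = 44.033%
Difference = 44.033 − 49.075 = -5.042 pp.

-5.0 percentage points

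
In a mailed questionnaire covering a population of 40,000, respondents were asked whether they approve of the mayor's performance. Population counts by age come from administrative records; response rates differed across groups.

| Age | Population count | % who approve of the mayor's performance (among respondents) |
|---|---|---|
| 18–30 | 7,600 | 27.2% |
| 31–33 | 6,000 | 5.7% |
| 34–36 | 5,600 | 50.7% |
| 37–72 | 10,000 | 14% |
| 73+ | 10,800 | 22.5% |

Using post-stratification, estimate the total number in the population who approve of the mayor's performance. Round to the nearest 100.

9,100

Estimated count per cell = population count × respondent percentage:
  18–30: 7,600 × 27.2% = 2067.2
  31–33: 6,000 × 5.7% = 342
  34–36: 5,600 × 50.7% = 2839.2
  37–72: 10,000 × 14% = 1400
  73+: 10,800 × 22.5% = 2430
Estimated total = 9078.4 → 9,100.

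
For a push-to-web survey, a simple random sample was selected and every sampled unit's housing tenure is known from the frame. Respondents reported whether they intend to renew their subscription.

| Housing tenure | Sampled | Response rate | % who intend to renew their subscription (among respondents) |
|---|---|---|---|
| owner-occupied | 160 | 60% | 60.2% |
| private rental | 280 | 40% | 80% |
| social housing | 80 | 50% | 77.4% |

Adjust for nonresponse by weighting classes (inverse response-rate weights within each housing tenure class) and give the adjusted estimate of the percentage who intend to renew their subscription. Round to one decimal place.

Each respondent's weight = sampled/responded in their class; summing within a class gives n_sampled, so:
  owner-occupied: 160 × 60.2 = 9632
  private rental: 280 × 80 = 22,400
  social housing: 80 × 77.4 = 6192
Adjusted estimate = 38,224 / 520 = 73.5077 → 73.5%.

73.5%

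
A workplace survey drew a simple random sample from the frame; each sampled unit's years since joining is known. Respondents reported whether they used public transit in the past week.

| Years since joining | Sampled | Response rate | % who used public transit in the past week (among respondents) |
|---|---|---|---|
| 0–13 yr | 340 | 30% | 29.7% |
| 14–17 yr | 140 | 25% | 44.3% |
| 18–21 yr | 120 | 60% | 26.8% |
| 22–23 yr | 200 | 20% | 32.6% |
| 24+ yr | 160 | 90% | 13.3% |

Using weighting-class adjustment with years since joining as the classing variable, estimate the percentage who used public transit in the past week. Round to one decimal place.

29.3%

Each respondent's weight = sampled/responded in their class; summing within a class gives n_sampled, so:
  0–13 yr: 340 × 29.7 = 10,098
  14–17 yr: 140 × 44.3 = 6202
  18–21 yr: 120 × 26.8 = 3216
  22–23 yr: 200 × 32.6 = 6520
  24+ yr: 160 × 13.3 = 2128
Adjusted estimate = 28,164 / 960 = 29.3375 → 29.3%.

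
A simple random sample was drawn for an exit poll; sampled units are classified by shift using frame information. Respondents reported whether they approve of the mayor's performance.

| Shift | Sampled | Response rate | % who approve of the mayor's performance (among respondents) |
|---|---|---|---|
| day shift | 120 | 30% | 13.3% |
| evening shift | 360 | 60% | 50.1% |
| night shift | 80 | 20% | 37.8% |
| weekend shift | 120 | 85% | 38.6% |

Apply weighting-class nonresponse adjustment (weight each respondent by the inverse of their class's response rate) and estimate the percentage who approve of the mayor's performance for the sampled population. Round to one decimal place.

Weighting each respondent by the inverse class response rate inflates each class back to its sampled size, so the class weight is n_sampled:
  day shift: 120 × 13.3 = 1596
  evening shift: 360 × 50.1 = 18,036
  night shift: 80 × 37.8 = 3024
  weekend shift: 120 × 38.6 = 4632
Adjusted estimate = 27,288 / 680 = 40.1294 → 40.1%.

40.1%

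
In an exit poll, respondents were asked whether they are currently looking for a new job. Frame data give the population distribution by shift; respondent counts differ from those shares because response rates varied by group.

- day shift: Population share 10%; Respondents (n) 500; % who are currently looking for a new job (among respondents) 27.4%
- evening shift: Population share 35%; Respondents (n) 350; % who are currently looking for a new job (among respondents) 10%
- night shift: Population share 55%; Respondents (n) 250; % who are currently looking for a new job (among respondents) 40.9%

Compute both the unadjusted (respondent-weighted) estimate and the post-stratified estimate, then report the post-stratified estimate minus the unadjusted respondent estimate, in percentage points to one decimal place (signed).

+3.8 percentage points

Unadjusted (pooled respondent) estimate weights by respondent counts:
  (500/1100)×27.4 + (350/1100)×10 + (250/1100)×40.9 = 24.9318%
Reweighting by population shift shares:
  0.1×27.4 + 0.35×10 + 0.55×40.9 = 28.735%
Difference = 28.735 − 24.9318 = 3.8032 pp.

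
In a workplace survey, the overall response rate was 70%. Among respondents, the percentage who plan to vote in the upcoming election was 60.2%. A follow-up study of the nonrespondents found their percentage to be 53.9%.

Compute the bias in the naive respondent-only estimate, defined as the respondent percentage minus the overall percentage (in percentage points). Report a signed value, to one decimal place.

Nonresponse fraction = 1 − 0.7 = 0.3.
Bias = (nonresponse fraction) × (respondent percentage − nonrespondent percentage)
     = 0.3 × (60.2 − 53.9) = 0.3 × 6.3 = 1.89.

+1.9 percentage points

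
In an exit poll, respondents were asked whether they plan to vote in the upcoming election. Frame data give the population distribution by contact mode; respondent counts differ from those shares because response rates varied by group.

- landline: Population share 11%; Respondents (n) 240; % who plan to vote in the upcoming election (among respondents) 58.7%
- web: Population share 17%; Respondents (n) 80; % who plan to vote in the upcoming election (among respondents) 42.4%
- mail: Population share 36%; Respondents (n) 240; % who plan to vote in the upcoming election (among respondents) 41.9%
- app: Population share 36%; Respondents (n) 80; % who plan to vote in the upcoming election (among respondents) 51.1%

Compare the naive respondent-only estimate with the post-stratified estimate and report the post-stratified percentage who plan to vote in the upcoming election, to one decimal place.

Naive respondent-only estimate (weights = respondent counts):
  (240/640)×58.7 + (80/640)×42.4 + (240/640)×41.9 + (80/640)×51.1 = 49.4125%
Post-stratifying to population shares instead:
  0.11×58.7 + 0.17×42.4 + 0.36×41.9 + 0.36×51.1 = 47.145%

47.1%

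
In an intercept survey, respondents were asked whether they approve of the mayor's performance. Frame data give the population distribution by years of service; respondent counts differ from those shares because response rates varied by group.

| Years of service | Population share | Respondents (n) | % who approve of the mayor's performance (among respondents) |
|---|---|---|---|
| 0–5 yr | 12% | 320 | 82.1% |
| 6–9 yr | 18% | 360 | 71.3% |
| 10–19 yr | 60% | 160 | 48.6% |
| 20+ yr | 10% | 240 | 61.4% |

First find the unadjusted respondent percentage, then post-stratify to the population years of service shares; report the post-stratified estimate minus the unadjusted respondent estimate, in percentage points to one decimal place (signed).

-11.0 percentage points

Unadjusted (pooled respondent) estimate weights by respondent counts:
  (320/1080)×82.1 + (360/1080)×71.3 + (160/1080)×48.6 + (240/1080)×61.4 = 68.937%
Post-stratifying to population shares instead:
  0.12×82.1 + 0.18×71.3 + 0.6×48.6 + 0.1×61.4 = 57.986%
Difference = 57.986 − 68.937 = -10.951 pp.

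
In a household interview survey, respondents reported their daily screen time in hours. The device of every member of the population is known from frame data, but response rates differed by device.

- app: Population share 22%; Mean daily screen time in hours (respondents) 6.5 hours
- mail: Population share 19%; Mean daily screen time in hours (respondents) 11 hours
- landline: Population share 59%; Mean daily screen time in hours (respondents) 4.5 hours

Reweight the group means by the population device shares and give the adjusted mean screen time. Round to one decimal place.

Post-stratification weights by population share, not respondent share:
  app: 0.22 × 6.5 = 1.43
  mail: 0.19 × 11 = 2.09
  landline: 0.59 × 4.5 = 2.655
Post-stratified estimate = 6.175 → 6.2.

6.2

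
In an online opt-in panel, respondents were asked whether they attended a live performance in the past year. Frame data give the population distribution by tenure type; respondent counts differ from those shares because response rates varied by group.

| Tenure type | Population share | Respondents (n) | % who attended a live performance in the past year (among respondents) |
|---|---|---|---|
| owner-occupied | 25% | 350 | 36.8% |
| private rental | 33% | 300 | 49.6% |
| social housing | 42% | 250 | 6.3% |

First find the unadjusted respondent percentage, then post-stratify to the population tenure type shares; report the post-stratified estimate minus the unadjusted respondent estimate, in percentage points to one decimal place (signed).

-4.4 percentage points

Without adjustment, the pooled respondent share is:
  (350/900)×36.8 + (300/900)×49.6 + (250/900)×6.3 = 32.5944%
Post-stratified estimate weights by population shares:
  0.25×36.8 + 0.33×49.6 + 0.42×6.3 = 28.214%
Difference = 28.214 − 32.5944 = -4.3804 pp.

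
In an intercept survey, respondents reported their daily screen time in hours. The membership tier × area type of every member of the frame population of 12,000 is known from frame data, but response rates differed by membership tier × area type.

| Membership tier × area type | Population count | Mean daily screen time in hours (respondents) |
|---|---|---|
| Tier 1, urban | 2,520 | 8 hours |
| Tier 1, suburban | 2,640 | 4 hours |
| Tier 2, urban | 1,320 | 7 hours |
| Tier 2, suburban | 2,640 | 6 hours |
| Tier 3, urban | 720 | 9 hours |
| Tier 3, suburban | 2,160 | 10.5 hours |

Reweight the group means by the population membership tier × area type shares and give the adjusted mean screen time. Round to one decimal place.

7.1

Post-stratification weights by population share, not respondent share:
  Tier 1, urban: (2,520/12,000) × 8 = 1.68
  Tier 1, suburban: (2,640/12,000) × 4 = 0.88
  Tier 2, urban: (1,320/12,000) × 7 = 0.77
  Tier 2, suburban: (2,640/12,000) × 6 = 1.32
  Tier 3, urban: (720/12,000) × 9 = 0.54
  Tier 3, suburban: (2,160/12,000) × 10.5 = 1.89
Post-stratified estimate = 7.08 → 7.1.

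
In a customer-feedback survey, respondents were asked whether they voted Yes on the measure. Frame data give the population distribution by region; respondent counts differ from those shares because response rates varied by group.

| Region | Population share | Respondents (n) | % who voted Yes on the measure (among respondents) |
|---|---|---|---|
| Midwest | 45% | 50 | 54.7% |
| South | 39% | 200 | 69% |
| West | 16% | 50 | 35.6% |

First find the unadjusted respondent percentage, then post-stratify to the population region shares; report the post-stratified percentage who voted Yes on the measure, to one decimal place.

Unadjusted (pooled respondent) estimate weights by respondent counts:
  (50/300)×54.7 + (200/300)×69 + (50/300)×35.6 = 61.05%
Post-stratified estimate weights by population shares:
  0.45×54.7 + 0.39×69 + 0.16×35.6 = 57.221%

57.2%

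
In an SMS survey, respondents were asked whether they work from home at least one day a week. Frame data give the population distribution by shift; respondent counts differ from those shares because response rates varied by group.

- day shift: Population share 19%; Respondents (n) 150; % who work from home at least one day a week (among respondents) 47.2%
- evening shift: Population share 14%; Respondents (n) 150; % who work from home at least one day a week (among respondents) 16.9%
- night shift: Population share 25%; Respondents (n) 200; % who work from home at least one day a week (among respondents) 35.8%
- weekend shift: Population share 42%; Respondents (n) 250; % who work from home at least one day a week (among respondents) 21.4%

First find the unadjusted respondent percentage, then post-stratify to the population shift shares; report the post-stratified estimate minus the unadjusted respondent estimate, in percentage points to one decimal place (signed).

-0.2 percentage points

Without adjustment, the pooled respondent share is:
  (150/750)×47.2 + (150/750)×16.9 + (200/750)×35.8 + (250/750)×21.4 = 29.5%
Reweighting by population shift shares:
  0.19×47.2 + 0.14×16.9 + 0.25×35.8 + 0.42×21.4 = 29.272%
Difference = 29.272 − 29.5 = -0.228 pp.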